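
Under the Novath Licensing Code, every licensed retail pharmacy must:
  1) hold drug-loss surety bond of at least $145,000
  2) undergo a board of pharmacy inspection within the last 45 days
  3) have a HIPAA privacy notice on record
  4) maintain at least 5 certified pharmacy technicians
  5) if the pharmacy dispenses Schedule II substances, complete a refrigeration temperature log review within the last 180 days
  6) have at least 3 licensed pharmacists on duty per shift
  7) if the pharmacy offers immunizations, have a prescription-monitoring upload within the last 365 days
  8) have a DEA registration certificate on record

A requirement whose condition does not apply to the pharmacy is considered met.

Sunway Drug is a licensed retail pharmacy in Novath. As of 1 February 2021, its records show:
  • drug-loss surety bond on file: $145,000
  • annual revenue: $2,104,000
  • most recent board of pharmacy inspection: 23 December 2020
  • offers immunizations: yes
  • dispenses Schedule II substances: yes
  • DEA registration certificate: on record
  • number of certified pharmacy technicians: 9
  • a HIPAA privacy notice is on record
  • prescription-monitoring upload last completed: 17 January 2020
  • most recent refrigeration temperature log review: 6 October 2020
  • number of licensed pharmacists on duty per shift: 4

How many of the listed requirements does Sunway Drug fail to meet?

1. drug-loss surety bond $145,000 ≥ $145,000 → met
2. board of pharmacy inspection 40 days ago vs limit 45 → met
3. HIPAA privacy notice present → met
4. certified pharmacy technicians 9 ≥ 5 → met
5. condition 'dispenses Schedule II substances' holds; refrigeration temperature log review 118 days ago vs limit 180 → met
6. licensed pharmacists on duty per shift 4 ≥ 3 → met
7. condition 'offers immunizations' holds; prescription-monitoring upload 381 days ago vs limit 365 → not met
8. DEA registration certificate present → met
Not met: 1 of 8

1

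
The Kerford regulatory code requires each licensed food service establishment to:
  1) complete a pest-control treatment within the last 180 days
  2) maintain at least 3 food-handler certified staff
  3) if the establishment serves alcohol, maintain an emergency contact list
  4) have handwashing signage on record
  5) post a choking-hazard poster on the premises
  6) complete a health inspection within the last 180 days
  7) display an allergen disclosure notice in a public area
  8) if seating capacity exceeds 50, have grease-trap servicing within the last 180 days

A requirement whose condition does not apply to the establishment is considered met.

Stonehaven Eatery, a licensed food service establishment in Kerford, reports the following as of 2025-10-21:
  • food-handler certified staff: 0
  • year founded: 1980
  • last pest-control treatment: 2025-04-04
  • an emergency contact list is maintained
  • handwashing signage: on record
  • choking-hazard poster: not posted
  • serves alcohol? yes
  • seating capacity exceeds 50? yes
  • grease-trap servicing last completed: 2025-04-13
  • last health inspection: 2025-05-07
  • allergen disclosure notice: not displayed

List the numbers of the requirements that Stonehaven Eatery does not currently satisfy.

1. pest-control treatment 200 days ago vs limit 180 → not met
2. food-handler certified staff 0 < 3 → not met
3. condition 'serves alcohol' holds; emergency contact list present → met
4. handwashing signage present → met
5. choking-hazard poster absent → not met
6. health inspection 167 days ago vs limit 180 → met
7. allergen disclosure notice absent → not met
8. condition 'seating capacity exceeds 50' holds; grease-trap servicing 191 days ago vs limit 180 → not met
Not met: 1, 2, 5, 7, 8

1, 2, 5, 7, 8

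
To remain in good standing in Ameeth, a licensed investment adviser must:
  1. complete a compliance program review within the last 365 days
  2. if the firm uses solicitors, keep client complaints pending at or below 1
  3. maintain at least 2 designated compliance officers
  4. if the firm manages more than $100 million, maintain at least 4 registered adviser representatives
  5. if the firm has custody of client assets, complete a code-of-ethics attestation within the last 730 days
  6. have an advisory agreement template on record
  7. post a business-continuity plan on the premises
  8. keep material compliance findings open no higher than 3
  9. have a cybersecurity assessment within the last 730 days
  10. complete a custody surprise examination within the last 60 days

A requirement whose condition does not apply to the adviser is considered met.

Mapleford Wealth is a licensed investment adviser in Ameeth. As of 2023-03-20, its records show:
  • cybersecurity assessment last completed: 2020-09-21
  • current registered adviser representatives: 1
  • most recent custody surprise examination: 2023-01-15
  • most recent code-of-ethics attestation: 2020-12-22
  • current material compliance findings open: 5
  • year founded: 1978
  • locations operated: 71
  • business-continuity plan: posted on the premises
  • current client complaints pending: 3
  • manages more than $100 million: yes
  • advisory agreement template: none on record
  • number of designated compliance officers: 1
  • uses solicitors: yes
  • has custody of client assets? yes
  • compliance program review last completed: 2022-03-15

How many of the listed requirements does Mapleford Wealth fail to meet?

9

1. compliance program review 370 days ago vs limit 365 → not met
2. condition 'uses solicitors' holds; client complaints pending 3 > 1 → not met
3. designated compliance officers 1 < 2 → not met
4. condition 'manages more than $100 million' holds; registered adviser representatives 1 < 4 → not met
5. condition 'has custody of client assets' holds; code-of-ethics attestation 818 days ago vs limit 730 → not met
6. advisory agreement template absent → not met
7. business-continuity plan present → met
8. material compliance findings open 5 > 3 → not met
9. cybersecurity assessment 910 days ago vs limit 730 → not met
10. custody surprise examination 64 days ago vs limit 60 → not met
Not met: 9 of 10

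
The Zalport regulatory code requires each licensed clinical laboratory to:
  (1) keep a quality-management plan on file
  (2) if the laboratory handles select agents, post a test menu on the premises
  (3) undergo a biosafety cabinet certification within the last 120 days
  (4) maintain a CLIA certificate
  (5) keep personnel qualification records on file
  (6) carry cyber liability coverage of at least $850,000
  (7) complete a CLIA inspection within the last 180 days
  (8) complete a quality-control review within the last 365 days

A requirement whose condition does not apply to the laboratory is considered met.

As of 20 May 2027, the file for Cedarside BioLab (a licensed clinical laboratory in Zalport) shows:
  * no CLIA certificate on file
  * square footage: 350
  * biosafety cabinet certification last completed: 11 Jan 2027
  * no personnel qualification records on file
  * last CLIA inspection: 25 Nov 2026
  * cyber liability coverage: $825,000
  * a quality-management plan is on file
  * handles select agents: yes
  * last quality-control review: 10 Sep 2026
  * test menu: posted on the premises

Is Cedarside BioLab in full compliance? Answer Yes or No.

1. quality-management plan present → met
2. condition 'handles select agents' holds; test menu present → met
3. biosafety cabinet certification 129 days ago vs limit 120 → not met
4. CLIA certificate absent → not met
5. personnel qualification records absent → not met
6. cyber liability coverage $825,000 < $850,000 → not met
7. CLIA inspection 176 days ago vs limit 180 → met
8. quality-control review 252 days ago vs limit 365 → met
Not met: 3, 4, 5, 6

No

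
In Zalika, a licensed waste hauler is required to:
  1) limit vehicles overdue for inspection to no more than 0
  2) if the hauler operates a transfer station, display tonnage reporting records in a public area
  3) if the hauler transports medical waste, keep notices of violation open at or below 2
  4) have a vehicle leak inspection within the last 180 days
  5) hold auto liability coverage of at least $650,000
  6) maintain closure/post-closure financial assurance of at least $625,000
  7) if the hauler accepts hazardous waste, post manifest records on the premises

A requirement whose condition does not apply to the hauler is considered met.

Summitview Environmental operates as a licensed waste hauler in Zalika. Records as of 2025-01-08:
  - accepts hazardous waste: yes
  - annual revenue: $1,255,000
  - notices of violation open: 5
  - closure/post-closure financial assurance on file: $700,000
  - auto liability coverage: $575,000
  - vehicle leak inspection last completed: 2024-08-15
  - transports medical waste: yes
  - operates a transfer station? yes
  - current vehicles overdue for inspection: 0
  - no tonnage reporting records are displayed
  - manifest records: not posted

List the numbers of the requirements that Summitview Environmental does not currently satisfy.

2, 3, 5, 7

1. vehicles overdue for inspection 0 ≤ 0 → met
2. condition 'operates a transfer station' holds; tonnage reporting records absent → not met
3. condition 'transports medical waste' holds; notices of violation open 5 > 2 → not met
4. vehicle leak inspection 146 days ago vs limit 180 → met
5. auto liability coverage $575,000 < $650,000 → not met
6. closure/post-closure financial assurance $700,000 ≥ $625,000 → met
7. condition 'accepts hazardous waste' holds; manifest records absent → not met
Not met: 2, 3, 5, 7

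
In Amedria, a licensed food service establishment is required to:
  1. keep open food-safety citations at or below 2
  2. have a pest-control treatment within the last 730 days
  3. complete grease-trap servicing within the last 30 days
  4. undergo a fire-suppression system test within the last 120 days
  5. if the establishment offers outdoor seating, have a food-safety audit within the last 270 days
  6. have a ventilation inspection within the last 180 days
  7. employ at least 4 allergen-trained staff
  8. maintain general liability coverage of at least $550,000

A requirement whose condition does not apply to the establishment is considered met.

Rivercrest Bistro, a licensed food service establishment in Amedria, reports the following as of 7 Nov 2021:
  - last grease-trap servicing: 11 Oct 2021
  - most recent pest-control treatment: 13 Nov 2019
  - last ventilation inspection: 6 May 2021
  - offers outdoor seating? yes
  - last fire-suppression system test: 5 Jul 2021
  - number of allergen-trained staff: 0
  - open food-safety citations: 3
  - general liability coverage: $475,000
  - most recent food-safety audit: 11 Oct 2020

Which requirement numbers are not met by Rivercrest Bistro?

1, 4, 5, 6, 7, 8

1. open food-safety citations 3 > 2 → not met
2. pest-control treatment 725 days ago vs limit 730 → met
3. grease-trap servicing 27 days ago vs limit 30 → met
4. fire-suppression system test 125 days ago vs limit 120 → not met
5. condition 'offers outdoor seating' holds; food-safety audit 392 days ago vs limit 270 → not met
6. ventilation inspection 185 days ago vs limit 180 → not met
7. allergen-trained staff 0 < 4 → not met
8. general liability coverage $475,000 < $550,000 → not met
Not met: 1, 4, 5, 6, 7, 8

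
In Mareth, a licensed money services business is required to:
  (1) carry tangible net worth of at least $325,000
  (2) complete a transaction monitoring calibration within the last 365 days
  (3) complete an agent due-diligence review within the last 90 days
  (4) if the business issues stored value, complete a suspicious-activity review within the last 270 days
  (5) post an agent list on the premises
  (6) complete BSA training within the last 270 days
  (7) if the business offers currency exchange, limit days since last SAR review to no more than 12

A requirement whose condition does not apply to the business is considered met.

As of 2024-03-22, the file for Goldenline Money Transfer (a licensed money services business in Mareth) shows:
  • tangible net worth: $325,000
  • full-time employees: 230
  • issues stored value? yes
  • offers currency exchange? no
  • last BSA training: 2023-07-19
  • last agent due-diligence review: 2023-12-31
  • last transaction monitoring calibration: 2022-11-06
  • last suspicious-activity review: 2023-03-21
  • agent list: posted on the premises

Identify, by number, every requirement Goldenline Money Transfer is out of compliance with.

2, 4

1. tangible net worth $325,000 ≥ $325,000 → met
2. transaction monitoring calibration 502 days ago vs limit 365 → not met
3. agent due-diligence review 82 days ago vs limit 90 → met
4. condition 'issues stored value' holds; suspicious-activity review 367 days ago vs limit 270 → not met
5. agent list present → met
6. BSA training 247 days ago vs limit 270 → met
7. condition 'offers currency exchange' does not hold → requirement n/a → met
Not met: 2, 4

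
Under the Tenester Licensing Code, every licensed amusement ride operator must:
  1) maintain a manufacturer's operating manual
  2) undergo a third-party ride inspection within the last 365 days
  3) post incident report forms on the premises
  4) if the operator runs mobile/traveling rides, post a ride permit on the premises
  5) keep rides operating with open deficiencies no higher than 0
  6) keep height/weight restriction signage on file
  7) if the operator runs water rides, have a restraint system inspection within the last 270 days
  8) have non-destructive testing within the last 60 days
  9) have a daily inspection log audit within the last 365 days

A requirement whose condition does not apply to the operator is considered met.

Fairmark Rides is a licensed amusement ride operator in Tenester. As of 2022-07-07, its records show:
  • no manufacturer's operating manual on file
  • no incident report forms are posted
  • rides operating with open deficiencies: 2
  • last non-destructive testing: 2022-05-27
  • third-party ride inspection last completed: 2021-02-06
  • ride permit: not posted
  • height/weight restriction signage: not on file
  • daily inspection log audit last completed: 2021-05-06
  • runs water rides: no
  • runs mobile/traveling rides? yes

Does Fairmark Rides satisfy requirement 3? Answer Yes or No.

3. incident report forms absent → not met

No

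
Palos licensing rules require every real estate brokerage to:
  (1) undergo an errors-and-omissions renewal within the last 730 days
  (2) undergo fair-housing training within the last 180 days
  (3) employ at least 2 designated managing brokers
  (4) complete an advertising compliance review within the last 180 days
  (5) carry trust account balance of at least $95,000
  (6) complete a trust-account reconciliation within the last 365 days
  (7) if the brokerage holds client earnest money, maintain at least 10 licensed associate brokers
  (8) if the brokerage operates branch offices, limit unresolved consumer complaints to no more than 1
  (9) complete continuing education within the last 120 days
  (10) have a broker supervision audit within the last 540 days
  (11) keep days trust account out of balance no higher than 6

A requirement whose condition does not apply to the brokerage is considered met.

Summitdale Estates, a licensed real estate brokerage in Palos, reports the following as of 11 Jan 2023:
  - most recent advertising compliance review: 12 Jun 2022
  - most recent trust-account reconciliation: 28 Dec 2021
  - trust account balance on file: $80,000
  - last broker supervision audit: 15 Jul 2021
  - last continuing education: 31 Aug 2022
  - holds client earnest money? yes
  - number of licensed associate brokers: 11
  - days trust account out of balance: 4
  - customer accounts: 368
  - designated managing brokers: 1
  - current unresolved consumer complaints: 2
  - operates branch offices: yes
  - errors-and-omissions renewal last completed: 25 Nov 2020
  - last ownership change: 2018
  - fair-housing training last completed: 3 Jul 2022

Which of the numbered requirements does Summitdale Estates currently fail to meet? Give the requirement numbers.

1, 2, 3, 4, 5, 6, 8, 9, 10

1. errors-and-omissions renewal 777 days ago vs limit 730 → not met
2. fair-housing training 192 days ago vs limit 180 → not met
3. designated managing brokers 1 < 2 → not met
4. advertising compliance review 213 days ago vs limit 180 → not met
5. trust account balance $80,000 < $95,000 → not met
6. trust-account reconciliation 379 days ago vs limit 365 → not met
7. condition 'holds client earnest money' holds; licensed associate brokers 11 ≥ 10 → met
8. condition 'operates branch offices' holds; unresolved consumer complaints 2 > 1 → not met
9. continuing education 133 days ago vs limit 120 → not met
10. broker supervision audit 545 days ago vs limit 540 → not met
11. days trust account out of balance 4 ≤ 6 → met
Not met: 1, 2, 3, 4, 5, 6, 8, 9, 10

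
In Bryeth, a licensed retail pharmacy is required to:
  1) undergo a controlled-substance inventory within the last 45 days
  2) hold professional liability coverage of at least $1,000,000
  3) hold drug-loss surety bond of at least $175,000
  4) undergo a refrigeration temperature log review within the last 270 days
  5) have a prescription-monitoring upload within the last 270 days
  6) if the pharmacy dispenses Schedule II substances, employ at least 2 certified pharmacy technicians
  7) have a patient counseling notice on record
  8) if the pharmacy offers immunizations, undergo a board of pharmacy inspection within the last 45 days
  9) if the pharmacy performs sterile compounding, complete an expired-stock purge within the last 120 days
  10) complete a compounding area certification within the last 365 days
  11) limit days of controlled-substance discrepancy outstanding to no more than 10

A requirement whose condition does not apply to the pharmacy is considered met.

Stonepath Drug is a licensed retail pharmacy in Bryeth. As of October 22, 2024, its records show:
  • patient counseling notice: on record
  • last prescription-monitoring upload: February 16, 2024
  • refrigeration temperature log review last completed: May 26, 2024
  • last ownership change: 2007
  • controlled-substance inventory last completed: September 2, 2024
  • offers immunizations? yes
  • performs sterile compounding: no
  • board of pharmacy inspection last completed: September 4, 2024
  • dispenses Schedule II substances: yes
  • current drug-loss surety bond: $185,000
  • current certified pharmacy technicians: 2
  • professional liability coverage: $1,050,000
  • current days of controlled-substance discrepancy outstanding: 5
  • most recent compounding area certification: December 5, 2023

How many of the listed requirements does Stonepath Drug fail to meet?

2

1. controlled-substance inventory 50 days ago vs limit 45 → not met
2. professional liability coverage $1,050,000 ≥ $1,000,000 → met
3. drug-loss surety bond $185,000 ≥ $175,000 → met
4. refrigeration temperature log review 149 days ago vs limit 270 → met
5. prescription-monitoring upload 249 days ago vs limit 270 → met
6. condition 'dispenses Schedule II substances' holds; certified pharmacy technicians 2 ≥ 2 → met
7. patient counseling notice present → met
8. condition 'offers immunizations' holds; board of pharmacy inspection 48 days ago vs limit 45 → not met
9. condition 'performs sterile compounding' does not hold → requirement n/a → met
10. compounding area certification 322 days ago vs limit 365 → met
11. days of controlled-substance discrepancy outstanding 5 ≤ 10 → met
Not met: 2 of 11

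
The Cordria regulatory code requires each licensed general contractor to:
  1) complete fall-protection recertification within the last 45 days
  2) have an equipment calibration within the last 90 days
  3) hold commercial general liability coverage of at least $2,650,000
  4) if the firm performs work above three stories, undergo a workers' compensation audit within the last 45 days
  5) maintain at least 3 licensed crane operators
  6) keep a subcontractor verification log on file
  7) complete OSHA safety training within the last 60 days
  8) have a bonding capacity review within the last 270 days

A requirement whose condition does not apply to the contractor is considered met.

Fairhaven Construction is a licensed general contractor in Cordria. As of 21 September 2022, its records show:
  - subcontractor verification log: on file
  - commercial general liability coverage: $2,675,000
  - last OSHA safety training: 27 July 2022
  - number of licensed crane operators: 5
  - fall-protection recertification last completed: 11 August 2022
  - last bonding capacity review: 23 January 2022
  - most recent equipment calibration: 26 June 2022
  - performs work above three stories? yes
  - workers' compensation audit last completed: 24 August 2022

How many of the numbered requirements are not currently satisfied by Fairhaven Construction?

1. fall-protection recertification 41 days ago vs limit 45 → met
2. equipment calibration 87 days ago vs limit 90 → met
3. commercial general liability coverage $2,675,000 ≥ $2,650,000 → met
4. condition 'performs work above three stories' holds; workers' compensation audit 28 days ago vs limit 45 → met
5. licensed crane operators 5 ≥ 3 → met
6. subcontractor verification log present → met
7. OSHA safety training 56 days ago vs limit 60 → met
8. bonding capacity review 241 days ago vs limit 270 → met
Not met: 0 of 8

0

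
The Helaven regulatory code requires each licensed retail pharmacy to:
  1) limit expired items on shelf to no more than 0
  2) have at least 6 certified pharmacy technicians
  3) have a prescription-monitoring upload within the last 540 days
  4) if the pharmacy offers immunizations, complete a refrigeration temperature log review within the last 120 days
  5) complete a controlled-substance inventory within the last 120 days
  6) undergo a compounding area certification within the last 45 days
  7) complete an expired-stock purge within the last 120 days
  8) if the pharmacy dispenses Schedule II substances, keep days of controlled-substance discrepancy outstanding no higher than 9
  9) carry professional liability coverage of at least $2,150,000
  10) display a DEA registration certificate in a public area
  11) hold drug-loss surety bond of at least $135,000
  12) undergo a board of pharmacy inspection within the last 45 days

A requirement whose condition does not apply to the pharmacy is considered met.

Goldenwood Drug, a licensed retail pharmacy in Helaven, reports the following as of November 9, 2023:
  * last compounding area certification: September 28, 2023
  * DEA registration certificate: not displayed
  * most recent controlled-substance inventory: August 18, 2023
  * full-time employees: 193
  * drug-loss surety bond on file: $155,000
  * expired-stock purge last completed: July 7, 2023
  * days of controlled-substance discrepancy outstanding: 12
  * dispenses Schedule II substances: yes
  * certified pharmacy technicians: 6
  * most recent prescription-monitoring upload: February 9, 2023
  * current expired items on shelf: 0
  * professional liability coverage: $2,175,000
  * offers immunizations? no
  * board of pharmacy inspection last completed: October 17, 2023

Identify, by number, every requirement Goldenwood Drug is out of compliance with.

1. expired items on shelf 0 ≤ 0 → met
2. certified pharmacy technicians 6 ≥ 6 → met
3. prescription-monitoring upload 273 days ago vs limit 540 → met
4. condition 'offers immunizations' does not hold → requirement n/a → met
5. controlled-substance inventory 83 days ago vs limit 120 → met
6. compounding area certification 42 days ago vs limit 45 → met
7. expired-stock purge 125 days ago vs limit 120 → not met
8. condition 'dispenses Schedule II substances' holds; days of controlled-substance discrepancy outstanding 12 > 9 → not met
9. professional liability coverage $2,175,000 ≥ $2,150,000 → met
10. DEA registration certificate absent → not met
11. drug-loss surety bond $155,000 ≥ $135,000 → met
12. board of pharmacy inspection 23 days ago vs limit 45 → met
Not met: 7, 8, 10

7, 8, 10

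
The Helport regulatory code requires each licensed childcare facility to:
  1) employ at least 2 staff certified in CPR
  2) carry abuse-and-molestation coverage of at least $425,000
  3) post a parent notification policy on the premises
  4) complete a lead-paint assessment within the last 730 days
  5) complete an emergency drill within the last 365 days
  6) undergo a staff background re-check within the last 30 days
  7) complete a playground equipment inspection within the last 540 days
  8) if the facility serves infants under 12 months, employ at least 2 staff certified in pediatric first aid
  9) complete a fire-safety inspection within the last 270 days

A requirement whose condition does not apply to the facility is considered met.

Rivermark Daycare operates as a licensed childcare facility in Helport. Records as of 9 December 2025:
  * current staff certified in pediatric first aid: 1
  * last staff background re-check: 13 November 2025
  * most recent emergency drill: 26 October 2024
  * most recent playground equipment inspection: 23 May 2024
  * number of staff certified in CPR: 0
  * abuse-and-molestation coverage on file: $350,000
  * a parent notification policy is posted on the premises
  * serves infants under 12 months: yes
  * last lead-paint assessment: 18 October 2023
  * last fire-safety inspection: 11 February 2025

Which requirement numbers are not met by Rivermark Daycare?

1, 2, 4, 5, 7, 8, 9

1. staff certified in CPR 0 < 2 → not met
2. abuse-and-molestation coverage $350,000 < $425,000 → not met
3. parent notification policy present → met
4. lead-paint assessment 783 days ago vs limit 730 → not met
5. emergency drill 409 days ago vs limit 365 → not met
6. staff background re-check 26 days ago vs limit 30 → met
7. playground equipment inspection 565 days ago vs limit 540 → not met
8. condition 'serves infants under 12 months' holds; staff certified in pediatric first aid 1 < 2 → not met
9. fire-safety inspection 301 days ago vs limit 270 → not met
Not met: 1, 2, 4, 5, 7, 8, 9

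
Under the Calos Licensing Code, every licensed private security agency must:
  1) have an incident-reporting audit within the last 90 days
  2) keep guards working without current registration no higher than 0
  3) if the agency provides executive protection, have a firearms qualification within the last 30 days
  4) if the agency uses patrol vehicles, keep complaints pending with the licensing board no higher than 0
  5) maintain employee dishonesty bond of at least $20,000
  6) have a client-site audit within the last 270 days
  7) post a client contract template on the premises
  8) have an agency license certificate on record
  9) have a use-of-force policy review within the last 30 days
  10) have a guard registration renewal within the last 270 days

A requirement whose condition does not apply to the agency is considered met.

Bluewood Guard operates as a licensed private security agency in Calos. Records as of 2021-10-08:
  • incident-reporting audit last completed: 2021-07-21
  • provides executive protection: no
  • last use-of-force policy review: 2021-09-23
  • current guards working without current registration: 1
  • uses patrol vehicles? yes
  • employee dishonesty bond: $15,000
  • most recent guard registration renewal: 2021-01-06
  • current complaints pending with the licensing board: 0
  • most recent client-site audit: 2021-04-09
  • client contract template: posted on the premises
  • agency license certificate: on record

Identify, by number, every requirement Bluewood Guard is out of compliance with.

1. incident-reporting audit 79 days ago vs limit 90 → met
2. guards working without current registration 1 > 0 → not met
3. condition 'provides executive protection' does not hold → requirement n/a → met
4. condition 'uses patrol vehicles' holds; complaints pending with the licensing board 0 ≤ 0 → met
5. employee dishonesty bond $15,000 < $20,000 → not met
6. client-site audit 182 days ago vs limit 270 → met
7. client contract template present → met
8. agency license certificate present → met
9. use-of-force policy review 15 days ago vs limit 30 → met
10. guard registration renewal 275 days ago vs limit 270 → not met
Not met: 2, 5, 10

2, 5, 10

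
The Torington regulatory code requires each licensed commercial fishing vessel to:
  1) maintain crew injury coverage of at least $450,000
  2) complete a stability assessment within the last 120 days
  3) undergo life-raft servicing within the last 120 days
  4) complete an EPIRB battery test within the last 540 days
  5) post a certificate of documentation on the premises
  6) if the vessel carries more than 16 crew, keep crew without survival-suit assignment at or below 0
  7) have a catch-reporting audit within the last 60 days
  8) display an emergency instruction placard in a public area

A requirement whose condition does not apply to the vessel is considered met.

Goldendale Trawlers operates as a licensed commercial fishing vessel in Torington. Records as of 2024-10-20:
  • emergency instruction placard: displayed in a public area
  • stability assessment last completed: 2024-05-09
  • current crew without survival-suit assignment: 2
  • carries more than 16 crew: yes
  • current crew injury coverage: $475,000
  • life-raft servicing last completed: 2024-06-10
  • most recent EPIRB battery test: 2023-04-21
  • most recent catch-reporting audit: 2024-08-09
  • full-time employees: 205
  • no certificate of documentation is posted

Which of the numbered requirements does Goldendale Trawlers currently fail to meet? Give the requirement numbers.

1. crew injury coverage $475,000 ≥ $450,000 → met
2. stability assessment 164 days ago vs limit 120 → not met
3. life-raft servicing 132 days ago vs limit 120 → not met
4. EPIRB battery test 548 days ago vs limit 540 → not met
5. certificate of documentation absent → not met
6. condition 'carries more than 16 crew' holds; crew without survival-suit assignment 2 > 0 → not met
7. catch-reporting audit 72 days ago vs limit 60 → not met
8. emergency instruction placard present → met
Not met: 2, 3, 4, 5, 6, 7

2, 3, 4, 5, 6, 7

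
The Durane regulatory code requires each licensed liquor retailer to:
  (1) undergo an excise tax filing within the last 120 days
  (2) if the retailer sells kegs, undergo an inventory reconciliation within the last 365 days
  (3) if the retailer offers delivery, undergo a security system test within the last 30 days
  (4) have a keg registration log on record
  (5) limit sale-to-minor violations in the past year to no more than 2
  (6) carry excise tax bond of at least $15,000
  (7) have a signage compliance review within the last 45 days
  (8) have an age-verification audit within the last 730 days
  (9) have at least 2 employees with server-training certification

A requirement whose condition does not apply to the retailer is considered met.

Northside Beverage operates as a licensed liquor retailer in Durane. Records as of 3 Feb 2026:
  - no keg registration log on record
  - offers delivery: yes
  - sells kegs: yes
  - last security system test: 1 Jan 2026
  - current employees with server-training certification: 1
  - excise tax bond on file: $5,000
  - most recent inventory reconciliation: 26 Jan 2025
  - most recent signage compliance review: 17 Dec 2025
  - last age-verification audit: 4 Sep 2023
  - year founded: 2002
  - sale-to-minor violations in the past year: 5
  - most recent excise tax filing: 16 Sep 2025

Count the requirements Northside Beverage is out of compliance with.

9

1. excise tax filing 140 days ago vs limit 120 → not met
2. condition 'sells kegs' holds; inventory reconciliation 373 days ago vs limit 365 → not met
3. condition 'offers delivery' holds; security system test 33 days ago vs limit 30 → not met
4. keg registration log absent → not met
5. sale-to-minor violations in the past year 5 > 2 → not met
6. excise tax bond $5,000 < $15,000 → not met
7. signage compliance review 48 days ago vs limit 45 → not met
8. age-verification audit 883 days ago vs limit 730 → not met
9. employees with server-training certification 1 < 2 → not met
Not met: 9 of 9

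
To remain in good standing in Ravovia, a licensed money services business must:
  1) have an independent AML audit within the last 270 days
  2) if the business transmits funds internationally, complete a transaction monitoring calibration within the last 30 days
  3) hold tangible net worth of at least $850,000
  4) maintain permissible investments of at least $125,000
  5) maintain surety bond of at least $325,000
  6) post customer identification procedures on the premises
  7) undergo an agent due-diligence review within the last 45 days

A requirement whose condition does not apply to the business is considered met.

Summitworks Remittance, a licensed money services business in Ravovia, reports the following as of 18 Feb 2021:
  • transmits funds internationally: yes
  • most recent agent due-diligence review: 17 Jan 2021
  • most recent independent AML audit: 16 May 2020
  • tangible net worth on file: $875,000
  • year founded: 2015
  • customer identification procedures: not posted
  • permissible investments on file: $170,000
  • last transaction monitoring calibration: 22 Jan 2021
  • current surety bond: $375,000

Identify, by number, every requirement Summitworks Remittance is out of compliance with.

1, 6

1. independent AML audit 278 days ago vs limit 270 → not met
2. condition 'transmits funds internationally' holds; transaction monitoring calibration 27 days ago vs limit 30 → met
3. tangible net worth $875,000 ≥ $850,000 → met
4. permissible investments $170,000 ≥ $125,000 → met
5. surety bond $375,000 ≥ $325,000 → met
6. customer identification procedures absent → not met
7. agent due-diligence review 32 days ago vs limit 45 → met
Not met: 1, 6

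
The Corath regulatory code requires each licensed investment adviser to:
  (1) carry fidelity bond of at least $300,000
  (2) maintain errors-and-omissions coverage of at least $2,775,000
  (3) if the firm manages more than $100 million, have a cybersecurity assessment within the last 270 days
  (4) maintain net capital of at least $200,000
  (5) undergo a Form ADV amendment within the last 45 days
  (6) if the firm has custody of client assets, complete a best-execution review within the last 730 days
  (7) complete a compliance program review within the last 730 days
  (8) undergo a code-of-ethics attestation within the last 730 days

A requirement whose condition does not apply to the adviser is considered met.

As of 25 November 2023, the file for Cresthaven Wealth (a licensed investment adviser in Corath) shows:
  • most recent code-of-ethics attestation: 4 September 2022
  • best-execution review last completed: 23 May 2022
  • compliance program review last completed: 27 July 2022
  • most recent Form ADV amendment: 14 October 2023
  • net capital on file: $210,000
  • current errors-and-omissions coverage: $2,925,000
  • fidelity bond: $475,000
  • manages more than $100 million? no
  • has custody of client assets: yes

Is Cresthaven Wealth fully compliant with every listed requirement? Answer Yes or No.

Yes

1. fidelity bond $475,000 ≥ $300,000 → met
2. errors-and-omissions coverage $2,925,000 ≥ $2,775,000 → met
3. condition 'manages more than $100 million' does not hold → requirement n/a → met
4. net capital $210,000 ≥ $200,000 → met
5. Form ADV amendment 42 days ago vs limit 45 → met
6. condition 'has custody of client assets' holds; best-execution review 551 days ago vs limit 730 → met
7. compliance program review 486 days ago vs limit 730 → met
8. code-of-ethics attestation 447 days ago vs limit 730 → met
All met.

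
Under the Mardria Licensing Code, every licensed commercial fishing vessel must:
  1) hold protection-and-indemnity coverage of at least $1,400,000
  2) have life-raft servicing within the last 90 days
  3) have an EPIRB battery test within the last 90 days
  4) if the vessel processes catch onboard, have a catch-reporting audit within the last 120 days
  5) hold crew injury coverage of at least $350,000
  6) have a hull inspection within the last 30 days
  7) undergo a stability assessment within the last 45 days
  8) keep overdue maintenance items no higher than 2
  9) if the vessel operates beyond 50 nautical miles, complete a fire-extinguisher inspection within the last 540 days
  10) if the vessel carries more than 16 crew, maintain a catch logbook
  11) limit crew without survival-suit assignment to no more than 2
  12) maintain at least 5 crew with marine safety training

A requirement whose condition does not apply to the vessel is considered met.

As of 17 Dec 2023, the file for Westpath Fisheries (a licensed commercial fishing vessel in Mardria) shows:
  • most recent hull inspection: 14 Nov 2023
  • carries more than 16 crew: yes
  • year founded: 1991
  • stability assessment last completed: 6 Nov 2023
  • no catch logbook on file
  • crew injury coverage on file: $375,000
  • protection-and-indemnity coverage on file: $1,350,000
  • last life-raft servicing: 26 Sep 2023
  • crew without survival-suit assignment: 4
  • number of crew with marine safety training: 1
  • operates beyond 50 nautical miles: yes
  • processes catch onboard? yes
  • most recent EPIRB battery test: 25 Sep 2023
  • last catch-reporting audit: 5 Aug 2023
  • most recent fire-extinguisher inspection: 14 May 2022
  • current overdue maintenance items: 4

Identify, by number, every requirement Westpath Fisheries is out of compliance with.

1, 4, 6, 8, 9, 10, 11, 12

1. protection-and-indemnity coverage $1,350,000 < $1,400,000 → not met
2. life-raft servicing 82 days ago vs limit 90 → met
3. EPIRB battery test 83 days ago vs limit 90 → met
4. condition 'processes catch onboard' holds; catch-reporting audit 134 days ago vs limit 120 → not met
5. crew injury coverage $375,000 ≥ $350,000 → met
6. hull inspection 33 days ago vs limit 30 → not met
7. stability assessment 41 days ago vs limit 45 → met
8. overdue maintenance items 4 > 2 → not met
9. condition 'operates beyond 50 nautical miles' holds; fire-extinguisher inspection 582 days ago vs limit 540 → not met
10. condition 'carries more than 16 crew' holds; catch logbook absent → not met
11. crew without survival-suit assignment 4 > 2 → not met
12. crew with marine safety training 1 < 5 → not met
Not met: 1, 4, 6, 8, 9, 10, 11, 12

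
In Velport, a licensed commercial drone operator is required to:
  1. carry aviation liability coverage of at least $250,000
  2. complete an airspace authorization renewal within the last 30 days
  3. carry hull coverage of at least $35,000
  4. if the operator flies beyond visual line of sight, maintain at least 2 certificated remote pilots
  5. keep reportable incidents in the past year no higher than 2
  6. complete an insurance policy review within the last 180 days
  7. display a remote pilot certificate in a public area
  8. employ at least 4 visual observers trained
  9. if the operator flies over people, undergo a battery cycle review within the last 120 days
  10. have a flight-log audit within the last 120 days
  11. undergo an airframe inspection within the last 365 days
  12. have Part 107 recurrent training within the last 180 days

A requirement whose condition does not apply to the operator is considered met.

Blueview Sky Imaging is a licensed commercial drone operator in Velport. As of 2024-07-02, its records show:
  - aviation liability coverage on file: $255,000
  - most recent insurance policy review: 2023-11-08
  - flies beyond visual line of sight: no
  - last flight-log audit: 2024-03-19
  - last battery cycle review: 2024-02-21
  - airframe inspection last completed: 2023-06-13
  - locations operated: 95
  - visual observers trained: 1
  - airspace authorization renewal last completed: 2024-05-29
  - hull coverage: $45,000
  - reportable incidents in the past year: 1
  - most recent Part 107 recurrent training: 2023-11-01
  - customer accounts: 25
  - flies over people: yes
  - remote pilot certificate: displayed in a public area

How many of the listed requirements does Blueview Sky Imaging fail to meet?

6

1. aviation liability coverage $255,000 ≥ $250,000 → met
2. airspace authorization renewal 34 days ago vs limit 30 → not met
3. hull coverage $45,000 ≥ $35,000 → met
4. condition 'flies beyond visual line of sight' does not hold → requirement n/a → met
5. reportable incidents in the past year 1 ≤ 2 → met
6. insurance policy review 237 days ago vs limit 180 → not met
7. remote pilot certificate present → met
8. visual observers trained 1 < 4 → not met
9. condition 'flies over people' holds; battery cycle review 132 days ago vs limit 120 → not met
10. flight-log audit 105 days ago vs limit 120 → met
11. airframe inspection 385 days ago vs limit 365 → not met
12. Part 107 recurrent training 244 days ago vs limit 180 → not met
Not met: 6 of 12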